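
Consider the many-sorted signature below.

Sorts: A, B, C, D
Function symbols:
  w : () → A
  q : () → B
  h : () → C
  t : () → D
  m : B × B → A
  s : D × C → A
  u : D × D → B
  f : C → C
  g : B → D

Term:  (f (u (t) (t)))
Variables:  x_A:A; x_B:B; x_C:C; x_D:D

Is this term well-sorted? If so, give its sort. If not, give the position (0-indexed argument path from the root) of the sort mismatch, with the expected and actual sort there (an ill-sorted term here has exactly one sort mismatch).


    (t) : D
    (t) : D
  (u (t) (t)) : B
(f (u (t) (t))) : ✗ arg 0 at [0] has sort B, expected C

ill-sorted at position [0]: expected C, got B


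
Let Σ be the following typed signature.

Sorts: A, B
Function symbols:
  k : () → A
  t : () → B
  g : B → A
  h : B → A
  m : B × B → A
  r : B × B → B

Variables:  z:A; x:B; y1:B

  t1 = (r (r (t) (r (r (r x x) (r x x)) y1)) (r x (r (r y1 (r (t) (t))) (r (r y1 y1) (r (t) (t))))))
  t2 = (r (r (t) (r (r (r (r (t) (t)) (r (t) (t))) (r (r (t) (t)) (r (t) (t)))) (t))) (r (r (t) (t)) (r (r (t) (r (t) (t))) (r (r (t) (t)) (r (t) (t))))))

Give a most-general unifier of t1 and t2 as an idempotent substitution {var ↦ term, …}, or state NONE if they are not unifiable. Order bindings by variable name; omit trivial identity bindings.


{x ↦ (r (t) (t)), y1 ↦ (t)}


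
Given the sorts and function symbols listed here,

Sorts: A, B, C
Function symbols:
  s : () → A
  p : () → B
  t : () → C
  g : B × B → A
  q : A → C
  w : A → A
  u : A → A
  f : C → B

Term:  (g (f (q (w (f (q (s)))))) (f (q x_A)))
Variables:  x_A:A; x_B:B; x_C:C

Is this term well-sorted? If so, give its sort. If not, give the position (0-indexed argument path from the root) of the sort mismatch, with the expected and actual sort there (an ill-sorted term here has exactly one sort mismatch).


            (s) : A
          (q (s)) : C
        (f (q (s))) : B
      (w (f (q (s)))) : ✗ arg 0 at [0, 0, 0, 0] has sort B, expected A
      x_A : A
    (q x_A) : C
  (f (q x_A)) : B

ill-sorted at position [0, 0, 0, 0]: expected A, got B


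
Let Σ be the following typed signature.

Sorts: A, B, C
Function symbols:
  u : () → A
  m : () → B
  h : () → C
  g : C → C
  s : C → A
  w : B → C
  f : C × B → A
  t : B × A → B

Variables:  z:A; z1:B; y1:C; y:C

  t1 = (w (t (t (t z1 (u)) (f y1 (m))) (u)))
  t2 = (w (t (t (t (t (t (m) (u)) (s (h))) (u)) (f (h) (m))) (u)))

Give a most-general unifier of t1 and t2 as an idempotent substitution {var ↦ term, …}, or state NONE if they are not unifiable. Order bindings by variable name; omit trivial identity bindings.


{y1 ↦ (h), z1 ↦ (t (t (m) (u)) (s (h)))}


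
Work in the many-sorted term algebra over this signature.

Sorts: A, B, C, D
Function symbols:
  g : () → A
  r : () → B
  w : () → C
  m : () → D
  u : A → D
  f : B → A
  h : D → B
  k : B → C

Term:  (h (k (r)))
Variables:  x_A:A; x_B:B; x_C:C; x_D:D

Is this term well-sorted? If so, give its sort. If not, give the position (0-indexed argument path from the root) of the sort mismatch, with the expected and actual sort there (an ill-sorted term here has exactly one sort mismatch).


    (r) : B
  (k (r)) : C
(h (k (r))) : ✗ arg 0 at [0] has sort C, expected D

ill-sorted at position [0]: expected D, got C


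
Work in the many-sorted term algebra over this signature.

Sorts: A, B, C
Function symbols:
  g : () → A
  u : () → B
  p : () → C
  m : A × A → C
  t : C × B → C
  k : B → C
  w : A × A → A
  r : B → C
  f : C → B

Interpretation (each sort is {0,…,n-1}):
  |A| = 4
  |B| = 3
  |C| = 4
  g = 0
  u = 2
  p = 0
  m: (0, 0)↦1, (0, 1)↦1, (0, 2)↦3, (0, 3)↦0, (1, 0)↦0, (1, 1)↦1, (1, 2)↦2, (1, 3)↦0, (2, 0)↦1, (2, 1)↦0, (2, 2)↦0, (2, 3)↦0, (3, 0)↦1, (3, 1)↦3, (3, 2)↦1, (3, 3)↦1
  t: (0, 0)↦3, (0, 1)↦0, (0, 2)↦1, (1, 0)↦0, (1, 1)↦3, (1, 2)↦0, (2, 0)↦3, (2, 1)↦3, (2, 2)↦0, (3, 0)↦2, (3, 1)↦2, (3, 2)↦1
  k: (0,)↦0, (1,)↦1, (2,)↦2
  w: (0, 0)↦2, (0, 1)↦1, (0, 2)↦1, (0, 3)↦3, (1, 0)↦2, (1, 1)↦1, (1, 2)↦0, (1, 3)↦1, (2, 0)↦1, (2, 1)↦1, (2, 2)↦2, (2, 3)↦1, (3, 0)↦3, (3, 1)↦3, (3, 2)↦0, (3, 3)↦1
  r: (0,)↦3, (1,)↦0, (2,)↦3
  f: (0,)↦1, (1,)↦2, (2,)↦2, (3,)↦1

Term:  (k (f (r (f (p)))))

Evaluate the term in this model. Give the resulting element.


value = 1

  p = 0
  (f (p)) = f(0,) = 1
  (r (f (p))) = r(1,) = 0
  (f (r (f (p)))) = f(0,) = 1
  (k (f (r (f (p))))) = k(1,) = 1


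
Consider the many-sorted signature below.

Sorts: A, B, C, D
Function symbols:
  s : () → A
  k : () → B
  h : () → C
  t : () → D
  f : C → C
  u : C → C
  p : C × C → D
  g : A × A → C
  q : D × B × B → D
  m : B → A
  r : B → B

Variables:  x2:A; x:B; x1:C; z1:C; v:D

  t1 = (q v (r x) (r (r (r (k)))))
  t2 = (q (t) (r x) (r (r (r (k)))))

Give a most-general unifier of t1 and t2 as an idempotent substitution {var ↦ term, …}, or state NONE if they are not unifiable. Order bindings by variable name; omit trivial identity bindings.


{v ↦ (t)}


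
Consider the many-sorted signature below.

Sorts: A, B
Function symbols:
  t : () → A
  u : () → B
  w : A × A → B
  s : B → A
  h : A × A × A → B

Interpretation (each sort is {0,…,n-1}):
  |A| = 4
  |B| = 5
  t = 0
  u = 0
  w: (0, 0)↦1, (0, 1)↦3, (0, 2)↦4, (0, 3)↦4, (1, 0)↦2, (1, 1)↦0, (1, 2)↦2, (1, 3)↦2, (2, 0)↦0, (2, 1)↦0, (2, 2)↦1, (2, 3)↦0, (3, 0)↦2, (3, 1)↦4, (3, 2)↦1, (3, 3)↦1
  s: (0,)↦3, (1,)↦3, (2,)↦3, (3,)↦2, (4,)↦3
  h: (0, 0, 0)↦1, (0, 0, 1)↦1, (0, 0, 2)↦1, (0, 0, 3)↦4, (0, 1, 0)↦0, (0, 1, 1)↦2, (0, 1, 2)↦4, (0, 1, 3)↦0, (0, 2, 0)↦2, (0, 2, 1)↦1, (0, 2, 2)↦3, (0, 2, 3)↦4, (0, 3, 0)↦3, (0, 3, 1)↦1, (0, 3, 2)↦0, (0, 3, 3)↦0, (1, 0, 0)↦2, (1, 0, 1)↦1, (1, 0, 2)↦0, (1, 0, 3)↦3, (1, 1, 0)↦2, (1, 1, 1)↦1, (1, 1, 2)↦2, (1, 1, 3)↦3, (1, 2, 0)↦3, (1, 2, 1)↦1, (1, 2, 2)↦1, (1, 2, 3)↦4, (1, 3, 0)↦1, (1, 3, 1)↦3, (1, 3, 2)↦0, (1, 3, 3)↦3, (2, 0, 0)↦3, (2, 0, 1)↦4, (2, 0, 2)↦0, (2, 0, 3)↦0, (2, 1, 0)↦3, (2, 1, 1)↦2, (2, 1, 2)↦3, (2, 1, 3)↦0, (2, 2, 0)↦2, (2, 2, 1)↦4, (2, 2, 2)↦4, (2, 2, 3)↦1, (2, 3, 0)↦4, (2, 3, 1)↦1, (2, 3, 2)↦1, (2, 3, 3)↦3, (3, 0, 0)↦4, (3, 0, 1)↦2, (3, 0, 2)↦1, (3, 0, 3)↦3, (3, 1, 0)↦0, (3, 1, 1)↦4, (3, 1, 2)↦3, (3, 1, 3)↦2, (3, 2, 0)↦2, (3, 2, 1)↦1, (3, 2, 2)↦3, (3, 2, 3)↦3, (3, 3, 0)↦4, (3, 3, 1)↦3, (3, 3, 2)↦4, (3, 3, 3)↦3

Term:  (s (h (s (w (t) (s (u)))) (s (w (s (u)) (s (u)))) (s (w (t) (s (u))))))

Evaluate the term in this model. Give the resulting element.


value = 2

  t = 0
  u = 0
  (s (u)) = s(0,) = 3
  (w (t) (s (u))) = w(0, 3) = 4
  (s (w (t) (s (u)))) = s(4,) = 3
  u = 0
  (s (u)) = s(0,) = 3
  u = 0
  (s (u)) = s(0,) = 3
  (w (s (u)) (s (u))) = w(3, 3) = 1
  (s (w (s (u)) (s (u)))) = s(1,) = 3
  t = 0
  u = 0
  (s (u)) = s(0,) = 3
  (w (t) (s (u))) = w(0, 3) = 4
  (s (w (t) (s (u)))) = s(4,) = 3
  (h (s (w (t) (s (u)))) (s (w (s (u)) (s (u)))) (s (w (t) (s (u))))) = h(3, 3, 3) = 3
  (s (h (s (w (t) (s (u)))) (s (w (s (u)) (s (u)))) (s (w (t) (s (u)))))) = s(3,) = 2


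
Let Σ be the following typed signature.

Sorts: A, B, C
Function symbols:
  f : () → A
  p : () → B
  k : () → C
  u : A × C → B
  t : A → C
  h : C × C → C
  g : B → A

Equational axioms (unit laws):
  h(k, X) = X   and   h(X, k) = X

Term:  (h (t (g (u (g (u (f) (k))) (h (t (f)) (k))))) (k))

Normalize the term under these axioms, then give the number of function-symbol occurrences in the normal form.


size = 9

1. (h (t (g (u (g (u (f) (k))) (h (t (f)) (k))))) (k))  →  (t (g (u (g (u (f) (k))) (h (t (f)) (k)))))
2. (t (g (u (g (u (f) (k))) (h (t (f)) (k)))))  →  (t (g (u (g (u (f) (k))) (t (f)))))
normal form: (t (g (u (g (u (f) (k))) (t (f)))))


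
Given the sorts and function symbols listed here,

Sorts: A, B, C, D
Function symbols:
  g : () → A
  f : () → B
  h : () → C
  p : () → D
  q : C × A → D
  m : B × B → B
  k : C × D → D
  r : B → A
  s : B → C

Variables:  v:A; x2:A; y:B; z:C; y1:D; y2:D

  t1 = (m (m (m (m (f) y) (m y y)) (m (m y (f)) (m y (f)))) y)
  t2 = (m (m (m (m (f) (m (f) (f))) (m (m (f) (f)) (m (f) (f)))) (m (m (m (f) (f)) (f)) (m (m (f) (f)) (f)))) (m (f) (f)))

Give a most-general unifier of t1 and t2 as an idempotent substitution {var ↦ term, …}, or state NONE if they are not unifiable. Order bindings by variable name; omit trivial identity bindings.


{y ↦ (m (f) (f))}


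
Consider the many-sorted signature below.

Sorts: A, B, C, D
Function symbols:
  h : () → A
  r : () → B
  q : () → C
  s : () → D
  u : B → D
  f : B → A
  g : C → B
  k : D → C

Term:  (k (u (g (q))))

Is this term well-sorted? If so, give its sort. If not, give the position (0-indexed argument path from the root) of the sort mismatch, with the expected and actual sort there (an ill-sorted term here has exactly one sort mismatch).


      (q) : C
    (g (q)) : B
  (u (g (q))) : D
(k (u (g (q)))) : C

well-sorted; sort = C


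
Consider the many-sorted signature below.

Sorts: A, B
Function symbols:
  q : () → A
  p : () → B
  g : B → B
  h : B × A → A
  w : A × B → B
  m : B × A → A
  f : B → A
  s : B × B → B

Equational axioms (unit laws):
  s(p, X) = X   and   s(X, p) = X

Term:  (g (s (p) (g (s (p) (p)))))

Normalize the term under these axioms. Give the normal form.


normal form = (g (g (p)))

1. (g (s (p) (g (s (p) (p)))))  →  (g (g (s (p) (p))))
2. (g (g (s (p) (p))))  →  (g (g (p)))


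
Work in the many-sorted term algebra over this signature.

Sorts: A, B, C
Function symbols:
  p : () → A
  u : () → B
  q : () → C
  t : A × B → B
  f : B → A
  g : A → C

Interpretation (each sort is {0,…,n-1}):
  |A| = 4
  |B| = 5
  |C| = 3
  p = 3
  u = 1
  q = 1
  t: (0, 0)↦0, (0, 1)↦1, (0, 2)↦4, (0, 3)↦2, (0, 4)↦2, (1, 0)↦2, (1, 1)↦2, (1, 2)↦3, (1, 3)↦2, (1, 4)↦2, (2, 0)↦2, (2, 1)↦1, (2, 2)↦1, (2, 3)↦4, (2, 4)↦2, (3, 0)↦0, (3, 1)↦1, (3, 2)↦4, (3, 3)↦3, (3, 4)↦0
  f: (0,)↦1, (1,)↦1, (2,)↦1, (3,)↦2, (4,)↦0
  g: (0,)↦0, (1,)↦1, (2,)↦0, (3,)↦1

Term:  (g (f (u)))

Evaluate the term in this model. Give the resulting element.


value = 1

  u = 1
  (f (u)) = f(1,) = 1
  (g (f (u))) = g(1,) = 1


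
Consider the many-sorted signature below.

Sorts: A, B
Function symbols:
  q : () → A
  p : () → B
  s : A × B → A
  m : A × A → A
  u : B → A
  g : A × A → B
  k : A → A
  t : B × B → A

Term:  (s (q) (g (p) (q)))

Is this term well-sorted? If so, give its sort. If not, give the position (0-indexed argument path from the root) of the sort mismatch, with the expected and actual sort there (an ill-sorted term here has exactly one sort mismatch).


  (q) : A
    (p) : B
    (q) : A
  (g (p) (q)) : ✗ arg 0 at [1, 0] has sort B, expected A

ill-sorted at position [1, 0]: expected A, got B


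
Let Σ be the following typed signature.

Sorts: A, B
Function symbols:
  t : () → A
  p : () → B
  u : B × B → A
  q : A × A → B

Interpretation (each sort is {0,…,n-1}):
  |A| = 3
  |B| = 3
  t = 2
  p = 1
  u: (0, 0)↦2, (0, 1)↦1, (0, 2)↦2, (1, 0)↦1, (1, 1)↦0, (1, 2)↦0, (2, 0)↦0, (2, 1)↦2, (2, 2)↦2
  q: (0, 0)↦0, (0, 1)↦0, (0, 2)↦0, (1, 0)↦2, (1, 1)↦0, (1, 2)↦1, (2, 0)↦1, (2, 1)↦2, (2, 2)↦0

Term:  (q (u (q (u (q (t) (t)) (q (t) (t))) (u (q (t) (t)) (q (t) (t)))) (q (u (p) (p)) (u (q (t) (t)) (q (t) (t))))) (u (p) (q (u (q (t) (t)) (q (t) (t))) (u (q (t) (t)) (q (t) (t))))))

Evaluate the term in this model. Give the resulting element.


value = 2

  t = 2
  t = 2
  (q (t) (t)) = q(2, 2) = 0
  t = 2
  t = 2
  (q (t) (t)) = q(2, 2) = 0
  (u (q (t) (t)) (q (t) (t))) = u(0, 0) = 2
  t = 2
  t = 2
  (q (t) (t)) = q(2, 2) = 0
  t = 2
  t = 2
  (q (t) (t)) = q(2, 2) = 0
  (u (q (t) (t)) (q (t) (t))) = u(0, 0) = 2
  (q (u (q (t) (t)) (q (t) (t))) (u (q (t) (t)) (q (t) (t)))) = q(2, 2) = 0
  p = 1
  p = 1
  (u (p) (p)) = u(1, 1) = 0
  t = 2
  t = 2
  (q (t) (t)) = q(2, 2) = 0
  t = 2
  t = 2
  (q (t) (t)) = q(2, 2) = 0
  (u (q (t) (t)) (q (t) (t))) = u(0, 0) = 2
  (q (u (p) (p)) (u (q (t) (t)) (q (t) (t)))) = q(0, 2) = 0
  (u (q (u (q (t) (t)) (q (t) (t))) (u (q (t) (t)) (q (t) (t)))) (q (u (p) (p)) (u (q (t) (t)) (q (t) (t))))) = u(0, 0) = 2
  p = 1
  t = 2
  t = 2
  (q (t) (t)) = q(2, 2) = 0
  t = 2
  t = 2
  (q (t) (t)) = q(2, 2) = 0
  (u (q (t) (t)) (q (t) (t))) = u(0, 0) = 2
  t = 2
  t = 2
  (q (t) (t)) = q(2, 2) = 0
  t = 2
  t = 2
  (q (t) (t)) = q(2, 2) = 0
  (u (q (t) (t)) (q (t) (t))) = u(0, 0) = 2
  (q (u (q (t) (t)) (q (t) (t))) (u (q (t) (t)) (q (t) (t)))) = q(2, 2) = 0
  (u (p) (q (u (q (t) (t)) (q (t) (t))) (u (q (t) (t)) (q (t) (t))))) = u(1, 0) = 1
  (q (u (q (u (q (t) (t)) (q (t) (t))) (u (q (t) (t)) (q (t) (t)))) (q (u (p) (p)) (u (q (t) (t)) (q (t) (t))))) (u (p) (q (u (q (t) (t)) (q (t) (t))) (u (q (t) (t)) (q (t) (t)))))) = q(2, 1) = 2


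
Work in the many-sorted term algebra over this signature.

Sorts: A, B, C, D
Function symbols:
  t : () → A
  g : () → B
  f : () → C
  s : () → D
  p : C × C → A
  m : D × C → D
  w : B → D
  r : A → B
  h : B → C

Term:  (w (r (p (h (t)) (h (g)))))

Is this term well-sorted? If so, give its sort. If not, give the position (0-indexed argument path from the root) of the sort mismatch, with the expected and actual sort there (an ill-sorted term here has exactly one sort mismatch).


        (t) : A
      (h (t)) : ✗ arg 0 at [0, 0, 0, 0] has sort A, expected B
        (g) : B
      (h (g)) : C

ill-sorted at position [0, 0, 0, 0]: expected B, got A


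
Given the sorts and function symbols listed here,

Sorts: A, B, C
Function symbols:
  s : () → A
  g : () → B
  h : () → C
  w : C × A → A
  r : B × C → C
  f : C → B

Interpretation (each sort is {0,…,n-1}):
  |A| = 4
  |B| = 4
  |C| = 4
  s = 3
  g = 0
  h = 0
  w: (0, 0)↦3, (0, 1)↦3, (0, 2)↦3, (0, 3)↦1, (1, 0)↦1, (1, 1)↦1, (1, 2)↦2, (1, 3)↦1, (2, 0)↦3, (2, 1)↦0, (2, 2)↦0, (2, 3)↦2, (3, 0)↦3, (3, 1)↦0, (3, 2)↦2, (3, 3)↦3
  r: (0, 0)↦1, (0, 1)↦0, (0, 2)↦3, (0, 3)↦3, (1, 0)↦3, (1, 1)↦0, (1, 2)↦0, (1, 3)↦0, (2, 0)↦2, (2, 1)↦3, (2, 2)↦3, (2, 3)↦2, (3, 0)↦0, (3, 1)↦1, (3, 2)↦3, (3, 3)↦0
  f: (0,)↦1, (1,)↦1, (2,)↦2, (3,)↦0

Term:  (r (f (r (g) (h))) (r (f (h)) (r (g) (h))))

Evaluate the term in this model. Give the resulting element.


  g = 0
  h = 0
  (r (g) (h)) = r(0, 0) = 1
  (f (r (g) (h))) = f(1,) = 1
  h = 0
  (f (h)) = f(0,) = 1
  g = 0
  h = 0
  (r (g) (h)) = r(0, 0) = 1
  (r (f (h)) (r (g) (h))) = r(1, 1) = 0
  (r (f (r (g) (h))) (r (f (h)) (r (g) (h)))) = r(1, 0) = 3

value = 3


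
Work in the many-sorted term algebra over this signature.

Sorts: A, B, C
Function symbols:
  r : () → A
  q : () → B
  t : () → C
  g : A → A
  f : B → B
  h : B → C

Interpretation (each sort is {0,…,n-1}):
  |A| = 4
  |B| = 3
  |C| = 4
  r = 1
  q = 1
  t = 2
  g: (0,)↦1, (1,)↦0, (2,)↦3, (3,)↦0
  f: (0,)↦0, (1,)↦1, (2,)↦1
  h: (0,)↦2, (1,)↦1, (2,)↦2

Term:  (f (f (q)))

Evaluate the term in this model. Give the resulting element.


  q = 1
  (f (q)) = f(1,) = 1
  (f (f (q))) = f(1,) = 1

value = 1


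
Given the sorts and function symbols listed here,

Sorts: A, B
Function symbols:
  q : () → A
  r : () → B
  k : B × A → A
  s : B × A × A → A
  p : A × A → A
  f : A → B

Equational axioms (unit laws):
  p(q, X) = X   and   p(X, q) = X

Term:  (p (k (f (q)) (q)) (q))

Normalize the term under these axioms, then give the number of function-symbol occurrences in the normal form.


1. (p (k (f (q)) (q)) (q))  →  (k (f (q)) (q))
normal form: (k (f (q)) (q))

size = 4


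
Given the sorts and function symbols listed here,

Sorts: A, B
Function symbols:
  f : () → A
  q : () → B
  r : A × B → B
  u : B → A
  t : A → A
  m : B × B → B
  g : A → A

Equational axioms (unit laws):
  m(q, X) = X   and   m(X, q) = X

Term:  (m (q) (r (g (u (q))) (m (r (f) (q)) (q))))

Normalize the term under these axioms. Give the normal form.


normal form = (r (g (u (q))) (r (f) (q)))

1. (m (q) (r (g (u (q))) (m (r (f) (q)) (q))))  →  (r (g (u (q))) (m (r (f) (q)) (q)))
2. (r (g (u (q))) (m (r (f) (q)) (q)))  →  (r (g (u (q))) (r (f) (q)))


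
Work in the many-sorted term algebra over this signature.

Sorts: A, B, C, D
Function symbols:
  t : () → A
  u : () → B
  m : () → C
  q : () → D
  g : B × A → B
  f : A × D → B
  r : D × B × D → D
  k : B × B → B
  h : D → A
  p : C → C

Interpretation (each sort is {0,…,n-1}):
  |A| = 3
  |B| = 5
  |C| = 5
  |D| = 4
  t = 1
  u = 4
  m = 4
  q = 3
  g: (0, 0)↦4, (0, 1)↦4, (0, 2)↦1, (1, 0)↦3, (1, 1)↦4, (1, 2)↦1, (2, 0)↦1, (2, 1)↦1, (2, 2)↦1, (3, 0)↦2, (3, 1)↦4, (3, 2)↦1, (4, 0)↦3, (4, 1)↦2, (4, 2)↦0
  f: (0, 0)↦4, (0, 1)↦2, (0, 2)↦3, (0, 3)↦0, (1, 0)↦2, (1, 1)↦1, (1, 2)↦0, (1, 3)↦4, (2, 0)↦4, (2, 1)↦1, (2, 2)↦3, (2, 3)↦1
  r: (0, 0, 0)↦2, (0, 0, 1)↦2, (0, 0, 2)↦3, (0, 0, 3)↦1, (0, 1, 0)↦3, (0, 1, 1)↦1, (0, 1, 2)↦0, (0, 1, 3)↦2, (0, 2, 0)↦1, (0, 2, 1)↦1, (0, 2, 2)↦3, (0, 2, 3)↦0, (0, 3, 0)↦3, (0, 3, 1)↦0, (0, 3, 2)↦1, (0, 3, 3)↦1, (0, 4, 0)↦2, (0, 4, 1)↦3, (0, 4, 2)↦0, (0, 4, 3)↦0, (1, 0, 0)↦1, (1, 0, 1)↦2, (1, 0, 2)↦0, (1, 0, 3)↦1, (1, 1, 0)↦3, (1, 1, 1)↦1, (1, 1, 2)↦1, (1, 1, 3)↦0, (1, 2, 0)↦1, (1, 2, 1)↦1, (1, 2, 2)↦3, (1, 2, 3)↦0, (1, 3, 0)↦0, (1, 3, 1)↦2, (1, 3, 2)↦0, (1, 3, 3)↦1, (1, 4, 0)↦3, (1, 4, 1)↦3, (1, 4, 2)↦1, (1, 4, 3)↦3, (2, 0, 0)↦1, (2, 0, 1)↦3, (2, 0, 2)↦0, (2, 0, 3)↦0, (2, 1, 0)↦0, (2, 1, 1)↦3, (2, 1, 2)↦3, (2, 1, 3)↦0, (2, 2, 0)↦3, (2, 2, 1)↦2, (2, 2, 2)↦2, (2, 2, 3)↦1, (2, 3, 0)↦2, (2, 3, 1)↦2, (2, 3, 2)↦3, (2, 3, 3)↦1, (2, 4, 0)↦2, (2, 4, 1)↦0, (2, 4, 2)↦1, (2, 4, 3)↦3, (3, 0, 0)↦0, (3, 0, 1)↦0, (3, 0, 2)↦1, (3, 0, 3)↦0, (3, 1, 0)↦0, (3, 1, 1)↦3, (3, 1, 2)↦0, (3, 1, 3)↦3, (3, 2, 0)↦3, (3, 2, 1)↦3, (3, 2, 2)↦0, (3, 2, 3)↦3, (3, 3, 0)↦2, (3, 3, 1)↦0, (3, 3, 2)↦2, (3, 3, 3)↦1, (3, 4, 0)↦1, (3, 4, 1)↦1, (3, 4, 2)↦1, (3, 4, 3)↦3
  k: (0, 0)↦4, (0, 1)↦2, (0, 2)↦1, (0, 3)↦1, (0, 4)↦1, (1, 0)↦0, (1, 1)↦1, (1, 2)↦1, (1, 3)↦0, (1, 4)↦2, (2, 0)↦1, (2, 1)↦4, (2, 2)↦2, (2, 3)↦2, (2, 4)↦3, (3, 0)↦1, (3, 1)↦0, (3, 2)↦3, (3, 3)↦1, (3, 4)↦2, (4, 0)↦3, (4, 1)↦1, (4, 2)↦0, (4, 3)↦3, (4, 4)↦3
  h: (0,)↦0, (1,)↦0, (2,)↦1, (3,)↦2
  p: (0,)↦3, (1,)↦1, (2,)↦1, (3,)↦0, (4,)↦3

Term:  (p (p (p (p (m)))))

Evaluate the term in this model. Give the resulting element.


value = 0

  m = 4
  (p (m)) = p(4,) = 3
  (p (p (m))) = p(3,) = 0
  (p (p (p (m)))) = p(0,) = 3
  (p (p (p (p (m))))) = p(3,) = 0


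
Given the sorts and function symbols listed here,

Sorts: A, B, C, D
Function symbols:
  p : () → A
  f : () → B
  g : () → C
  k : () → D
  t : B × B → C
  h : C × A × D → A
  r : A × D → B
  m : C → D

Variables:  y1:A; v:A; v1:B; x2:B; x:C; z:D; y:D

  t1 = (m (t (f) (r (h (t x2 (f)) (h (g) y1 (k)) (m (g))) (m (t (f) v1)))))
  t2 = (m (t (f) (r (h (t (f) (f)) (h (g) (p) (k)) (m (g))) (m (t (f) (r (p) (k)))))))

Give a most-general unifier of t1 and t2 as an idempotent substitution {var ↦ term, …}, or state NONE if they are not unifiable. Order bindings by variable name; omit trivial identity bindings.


{v1 ↦ (r (p) (k)), x2 ↦ (f), y1 ↦ (p)}


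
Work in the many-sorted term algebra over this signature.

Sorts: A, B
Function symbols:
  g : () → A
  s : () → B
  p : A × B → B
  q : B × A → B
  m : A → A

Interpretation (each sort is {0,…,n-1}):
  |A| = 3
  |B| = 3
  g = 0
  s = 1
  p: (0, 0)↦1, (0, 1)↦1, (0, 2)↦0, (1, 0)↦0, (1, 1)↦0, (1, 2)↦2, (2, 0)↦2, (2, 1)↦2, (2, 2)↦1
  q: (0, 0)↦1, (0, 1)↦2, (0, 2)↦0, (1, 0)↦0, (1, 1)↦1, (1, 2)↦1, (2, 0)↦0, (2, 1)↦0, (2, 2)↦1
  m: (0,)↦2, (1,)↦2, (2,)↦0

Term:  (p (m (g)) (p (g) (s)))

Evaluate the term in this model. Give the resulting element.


  g = 0
  (m (g)) = m(0,) = 2
  g = 0
  s = 1
  (p (g) (s)) = p(0, 1) = 1
  (p (m (g)) (p (g) (s))) = p(2, 1) = 2

value = 2


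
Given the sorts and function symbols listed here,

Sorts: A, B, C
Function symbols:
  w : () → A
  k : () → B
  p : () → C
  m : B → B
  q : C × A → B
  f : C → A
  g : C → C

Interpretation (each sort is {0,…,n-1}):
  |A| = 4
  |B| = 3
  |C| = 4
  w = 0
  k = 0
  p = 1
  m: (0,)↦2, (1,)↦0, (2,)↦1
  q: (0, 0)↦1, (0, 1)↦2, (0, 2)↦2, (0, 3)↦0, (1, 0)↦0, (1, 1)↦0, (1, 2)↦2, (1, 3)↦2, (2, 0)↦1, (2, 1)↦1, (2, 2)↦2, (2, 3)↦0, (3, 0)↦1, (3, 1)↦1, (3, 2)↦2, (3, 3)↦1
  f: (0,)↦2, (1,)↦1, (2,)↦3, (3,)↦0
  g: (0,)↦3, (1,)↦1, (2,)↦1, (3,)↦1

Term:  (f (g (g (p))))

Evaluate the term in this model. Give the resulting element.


  p = 1
  (g (p)) = g(1,) = 1
  (g (g (p))) = g(1,) = 1
  (f (g (g (p)))) = f(1,) = 1

value = 1


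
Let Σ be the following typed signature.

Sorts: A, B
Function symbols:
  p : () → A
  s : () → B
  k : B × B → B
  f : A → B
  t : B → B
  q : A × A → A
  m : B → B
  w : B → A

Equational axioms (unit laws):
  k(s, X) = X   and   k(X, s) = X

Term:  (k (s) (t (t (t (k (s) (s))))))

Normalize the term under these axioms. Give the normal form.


normal form = (t (t (t (s))))

1. (k (s) (t (t (t (k (s) (s))))))  →  (t (t (t (k (s) (s)))))
2. (t (t (t (k (s) (s)))))  →  (t (t (t (s))))


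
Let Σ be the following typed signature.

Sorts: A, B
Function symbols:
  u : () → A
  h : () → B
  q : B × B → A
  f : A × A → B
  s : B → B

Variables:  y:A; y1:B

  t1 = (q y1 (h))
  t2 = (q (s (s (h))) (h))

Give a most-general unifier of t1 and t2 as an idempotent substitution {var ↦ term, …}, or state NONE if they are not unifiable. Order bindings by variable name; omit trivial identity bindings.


{y1 ↦ (s (s (h)))}


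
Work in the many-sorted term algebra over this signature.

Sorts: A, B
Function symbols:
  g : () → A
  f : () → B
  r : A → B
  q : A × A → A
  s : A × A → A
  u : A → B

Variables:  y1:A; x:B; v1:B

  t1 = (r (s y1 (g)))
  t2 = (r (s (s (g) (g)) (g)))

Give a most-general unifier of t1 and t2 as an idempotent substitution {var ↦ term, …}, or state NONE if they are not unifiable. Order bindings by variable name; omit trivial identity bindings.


{y1 ↦ (s (g) (g))}


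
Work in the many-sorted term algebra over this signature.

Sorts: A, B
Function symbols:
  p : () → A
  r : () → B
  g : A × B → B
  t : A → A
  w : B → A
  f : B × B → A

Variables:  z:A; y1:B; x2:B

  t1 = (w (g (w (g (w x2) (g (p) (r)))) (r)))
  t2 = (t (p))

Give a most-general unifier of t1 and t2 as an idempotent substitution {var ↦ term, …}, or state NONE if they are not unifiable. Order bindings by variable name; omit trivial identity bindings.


head clash or occurs-check failure — not unifiable

NONE (not unifiable)


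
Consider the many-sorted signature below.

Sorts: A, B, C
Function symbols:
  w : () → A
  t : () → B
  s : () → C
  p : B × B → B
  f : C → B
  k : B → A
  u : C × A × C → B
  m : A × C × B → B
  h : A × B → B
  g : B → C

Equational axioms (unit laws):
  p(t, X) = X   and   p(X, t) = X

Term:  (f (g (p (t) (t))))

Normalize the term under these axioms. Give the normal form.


normal form = (f (g (t)))

1. (f (g (p (t) (t))))  →  (f (g (t)))


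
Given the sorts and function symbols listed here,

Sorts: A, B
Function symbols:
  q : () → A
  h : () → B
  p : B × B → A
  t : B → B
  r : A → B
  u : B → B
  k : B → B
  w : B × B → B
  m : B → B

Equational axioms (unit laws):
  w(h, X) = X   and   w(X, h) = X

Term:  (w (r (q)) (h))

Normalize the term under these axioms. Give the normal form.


1. (w (r (q)) (h))  →  (r (q))

normal form = (r (q))


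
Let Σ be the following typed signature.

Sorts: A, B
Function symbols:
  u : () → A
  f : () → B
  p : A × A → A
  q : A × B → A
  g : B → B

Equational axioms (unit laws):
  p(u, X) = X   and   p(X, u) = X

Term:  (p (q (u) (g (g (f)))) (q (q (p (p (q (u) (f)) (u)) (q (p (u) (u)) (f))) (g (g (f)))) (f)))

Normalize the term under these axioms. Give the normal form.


normal form = (p (q (u) (g (g (f)))) (q (q (p (q (u) (f)) (q (u) (f))) (g (g (f)))) (f)))

1. (p (q (u) (g (g (f)))) (q (q (p (p (q (u) (f)) (u)) (q (p (u) (u)) (f))) (g (g (f)))) (f)))  →  (p (q (u) (g (g (f)))) (q (q (p (q (u) (f)) (q (p (u) (u)) (f))) (g (g (f)))) (f)))
2. (p (q (u) (g (g (f)))) (q (q (p (q (u) (f)) (q (p (u) (u)) (f))) (g (g (f)))) (f)))  →  (p (q (u) (g (g (f)))) (q (q (p (q (u) (f)) (q (u) (f))) (g (g (f)))) (f)))


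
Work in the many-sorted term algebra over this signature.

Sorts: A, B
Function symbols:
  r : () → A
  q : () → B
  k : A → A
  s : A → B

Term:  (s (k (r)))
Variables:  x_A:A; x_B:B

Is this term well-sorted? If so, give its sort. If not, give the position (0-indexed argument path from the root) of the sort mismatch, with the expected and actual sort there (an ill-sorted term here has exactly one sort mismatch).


    (r) : A
  (k (r)) : A
(s (k (r))) : B

well-sorted; sort = B


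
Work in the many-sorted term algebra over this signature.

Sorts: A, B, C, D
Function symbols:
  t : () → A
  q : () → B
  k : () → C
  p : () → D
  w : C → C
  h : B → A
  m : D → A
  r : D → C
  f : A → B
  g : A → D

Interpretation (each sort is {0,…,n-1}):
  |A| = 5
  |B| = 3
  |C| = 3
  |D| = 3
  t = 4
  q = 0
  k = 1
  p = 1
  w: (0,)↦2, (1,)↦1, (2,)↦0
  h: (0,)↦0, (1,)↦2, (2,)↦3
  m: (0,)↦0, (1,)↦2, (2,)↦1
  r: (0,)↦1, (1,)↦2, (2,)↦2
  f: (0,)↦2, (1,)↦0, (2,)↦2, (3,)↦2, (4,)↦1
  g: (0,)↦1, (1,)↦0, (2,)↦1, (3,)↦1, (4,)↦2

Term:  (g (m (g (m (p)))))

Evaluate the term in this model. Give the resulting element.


  p = 1
  (m (p)) = m(1,) = 2
  (g (m (p))) = g(2,) = 1
  (m (g (m (p)))) = m(1,) = 2
  (g (m (g (m (p))))) = g(2,) = 1

value = 1


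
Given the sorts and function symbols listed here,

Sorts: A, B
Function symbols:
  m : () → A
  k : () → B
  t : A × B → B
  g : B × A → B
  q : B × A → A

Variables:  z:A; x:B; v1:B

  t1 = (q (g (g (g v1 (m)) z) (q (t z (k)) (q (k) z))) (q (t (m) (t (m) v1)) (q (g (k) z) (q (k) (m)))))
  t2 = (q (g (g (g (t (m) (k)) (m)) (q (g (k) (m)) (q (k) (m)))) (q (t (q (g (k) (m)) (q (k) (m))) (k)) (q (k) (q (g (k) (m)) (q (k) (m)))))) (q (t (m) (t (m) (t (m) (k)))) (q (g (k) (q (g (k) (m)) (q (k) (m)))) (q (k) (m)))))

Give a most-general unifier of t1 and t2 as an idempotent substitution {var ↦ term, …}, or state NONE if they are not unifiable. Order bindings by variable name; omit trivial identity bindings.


{v1 ↦ (t (m) (k)), z ↦ (q (g (k) (m)) (q (k) (m)))}


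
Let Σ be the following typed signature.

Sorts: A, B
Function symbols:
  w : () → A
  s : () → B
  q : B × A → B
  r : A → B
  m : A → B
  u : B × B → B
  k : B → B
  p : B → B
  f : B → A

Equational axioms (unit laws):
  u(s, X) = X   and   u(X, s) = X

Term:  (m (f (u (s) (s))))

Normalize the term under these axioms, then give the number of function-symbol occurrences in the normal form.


1. (m (f (u (s) (s))))  →  (m (f (s)))
normal form: (m (f (s)))

size = 3


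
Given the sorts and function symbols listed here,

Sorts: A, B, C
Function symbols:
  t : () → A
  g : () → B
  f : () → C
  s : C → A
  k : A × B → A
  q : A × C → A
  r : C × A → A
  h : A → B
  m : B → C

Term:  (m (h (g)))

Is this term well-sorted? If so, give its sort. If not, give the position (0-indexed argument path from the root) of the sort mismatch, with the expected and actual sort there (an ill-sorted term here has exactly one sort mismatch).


    (g) : B
  (h (g)) : ✗ arg 0 at [0, 0] has sort B, expected A

ill-sorted at position [0, 0]: expected A, got B


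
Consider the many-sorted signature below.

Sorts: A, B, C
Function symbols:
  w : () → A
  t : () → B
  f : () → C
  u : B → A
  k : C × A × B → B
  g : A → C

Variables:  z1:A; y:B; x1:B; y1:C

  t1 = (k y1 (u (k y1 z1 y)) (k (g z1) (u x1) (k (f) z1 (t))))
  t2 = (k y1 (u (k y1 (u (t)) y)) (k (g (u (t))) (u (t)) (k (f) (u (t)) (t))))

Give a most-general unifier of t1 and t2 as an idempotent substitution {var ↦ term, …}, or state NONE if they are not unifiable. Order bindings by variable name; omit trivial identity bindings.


{x1 ↦ (t), z1 ↦ (u (t))}


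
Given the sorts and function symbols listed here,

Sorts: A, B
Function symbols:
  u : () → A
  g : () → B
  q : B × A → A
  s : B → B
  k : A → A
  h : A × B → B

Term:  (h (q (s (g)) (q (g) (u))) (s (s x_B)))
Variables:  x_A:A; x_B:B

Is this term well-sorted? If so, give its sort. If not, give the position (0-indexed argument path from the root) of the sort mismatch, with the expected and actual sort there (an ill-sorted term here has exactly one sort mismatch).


      (g) : B
    (s (g)) : B
      (g) : B
      (u) : A
    (q (g) (u)) : A
  (q (s (g)) (q (g) (u))) : A
      x_B : B
    (s x_B) : B
  (s (s x_B)) : B
(h (q (s (g)) (q (g) (u))) (s (s x_B))) : B

well-sorted; sort = B


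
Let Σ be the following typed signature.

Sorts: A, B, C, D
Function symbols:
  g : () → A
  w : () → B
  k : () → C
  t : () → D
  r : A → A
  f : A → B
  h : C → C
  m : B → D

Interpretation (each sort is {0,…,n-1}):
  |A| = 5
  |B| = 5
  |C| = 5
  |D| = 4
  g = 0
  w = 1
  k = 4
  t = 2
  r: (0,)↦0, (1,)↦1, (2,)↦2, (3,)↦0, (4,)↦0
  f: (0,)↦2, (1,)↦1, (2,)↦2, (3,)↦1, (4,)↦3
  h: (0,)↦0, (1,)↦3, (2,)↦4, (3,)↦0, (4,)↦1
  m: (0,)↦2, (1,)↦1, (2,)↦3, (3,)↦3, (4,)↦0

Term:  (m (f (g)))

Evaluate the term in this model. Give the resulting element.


  g = 0
  (f (g)) = f(0,) = 2
  (m (f (g))) = m(2,) = 3

value = 3


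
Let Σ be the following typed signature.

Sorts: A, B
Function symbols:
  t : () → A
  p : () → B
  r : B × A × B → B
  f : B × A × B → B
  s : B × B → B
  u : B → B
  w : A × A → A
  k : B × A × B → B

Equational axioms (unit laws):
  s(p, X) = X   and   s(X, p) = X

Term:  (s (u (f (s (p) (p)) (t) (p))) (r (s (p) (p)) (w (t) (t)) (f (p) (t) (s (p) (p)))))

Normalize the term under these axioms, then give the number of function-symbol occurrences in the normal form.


1. (s (u (f (s (p) (p)) (t) (p))) (r (s (p) (p)) (w (t) (t)) (f (p) (t) (s (p) (p)))))  →  (s (u (f (p) (t) (p))) (r (s (p) (p)) (w (t) (t)) (f (p) (t) (s (p) (p)))))
2. (s (u (f (p) (t) (p))) (r (s (p) (p)) (w (t) (t)) (f (p) (t) (s (p) (p)))))  →  (s (u (f (p) (t) (p))) (r (p) (w (t) (t)) (f (p) (t) (s (p) (p)))))
3. (s (u (f (p) (t) (p))) (r (p) (w (t) (t)) (f (p) (t) (s (p) (p)))))  →  (s (u (f (p) (t) (p))) (r (p) (w (t) (t)) (f (p) (t) (p))))
normal form: (s (u (f (p) (t) (p))) (r (p) (w (t) (t)) (f (p) (t) (p))))

size = 15


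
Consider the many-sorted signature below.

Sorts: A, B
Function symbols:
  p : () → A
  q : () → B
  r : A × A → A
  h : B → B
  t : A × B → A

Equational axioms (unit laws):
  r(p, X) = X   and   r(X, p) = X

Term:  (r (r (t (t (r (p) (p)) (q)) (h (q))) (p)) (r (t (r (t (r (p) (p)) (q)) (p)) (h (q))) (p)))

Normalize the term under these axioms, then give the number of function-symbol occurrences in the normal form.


1. (r (r (t (t (r (p) (p)) (q)) (h (q))) (p)) (r (t (r (t (r (p) (p)) (q)) (p)) (h (q))) (p)))  →  (r (t (t (r (p) (p)) (q)) (h (q))) (r (t (r (t (r (p) (p)) (q)) (p)) (h (q))) (p)))
2. (r (t (t (r (p) (p)) (q)) (h (q))) (r (t (r (t (r (p) (p)) (q)) (p)) (h (q))) (p)))  →  (r (t (t (p) (q)) (h (q))) (r (t (r (t (r (p) (p)) (q)) (p)) (h (q))) (p)))
3. (r (t (t (p) (q)) (h (q))) (r (t (r (t (r (p) (p)) (q)) (p)) (h (q))) (p)))  →  (r (t (t (p) (q)) (h (q))) (t (r (t (r (p) (p)) (q)) (p)) (h (q))))
4. (r (t (t (p) (q)) (h (q))) (t (r (t (r (p) (p)) (q)) (p)) (h (q))))  →  (r (t (t (p) (q)) (h (q))) (t (t (r (p) (p)) (q)) (h (q))))
5. (r (t (t (p) (q)) (h (q))) (t (t (r (p) (p)) (q)) (h (q))))  →  (r (t (t (p) (q)) (h (q))) (t (t (p) (q)) (h (q))))
normal form: (r (t (t (p) (q)) (h (q))) (t (t (p) (q)) (h (q))))

size = 13


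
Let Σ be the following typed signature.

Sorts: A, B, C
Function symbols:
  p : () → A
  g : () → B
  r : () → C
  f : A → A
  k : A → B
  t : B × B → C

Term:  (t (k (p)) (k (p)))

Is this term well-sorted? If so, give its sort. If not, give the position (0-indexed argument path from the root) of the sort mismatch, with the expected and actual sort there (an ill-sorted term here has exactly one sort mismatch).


well-sorted; sort = C

    (p) : A
  (k (p)) : B
    (p) : A
  (k (p)) : B
(t (k (p)) (k (p))) : C


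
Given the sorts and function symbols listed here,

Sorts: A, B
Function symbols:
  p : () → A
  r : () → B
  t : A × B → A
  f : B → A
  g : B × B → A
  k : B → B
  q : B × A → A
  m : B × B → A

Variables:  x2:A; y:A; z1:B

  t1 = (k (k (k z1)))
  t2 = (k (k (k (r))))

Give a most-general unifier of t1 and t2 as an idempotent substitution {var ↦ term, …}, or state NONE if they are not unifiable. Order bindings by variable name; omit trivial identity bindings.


{z1 ↦ (r)}


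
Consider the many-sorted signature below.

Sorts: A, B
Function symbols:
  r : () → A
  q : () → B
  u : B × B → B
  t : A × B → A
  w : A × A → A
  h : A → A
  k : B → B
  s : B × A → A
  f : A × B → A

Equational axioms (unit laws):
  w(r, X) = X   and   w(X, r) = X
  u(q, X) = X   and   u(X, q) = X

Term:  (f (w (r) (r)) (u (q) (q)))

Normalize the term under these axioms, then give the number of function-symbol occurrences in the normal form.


1. (f (w (r) (r)) (u (q) (q)))  →  (f (r) (u (q) (q)))
2. (f (r) (u (q) (q)))  →  (f (r) (q))
normal form: (f (r) (q))

size = 3


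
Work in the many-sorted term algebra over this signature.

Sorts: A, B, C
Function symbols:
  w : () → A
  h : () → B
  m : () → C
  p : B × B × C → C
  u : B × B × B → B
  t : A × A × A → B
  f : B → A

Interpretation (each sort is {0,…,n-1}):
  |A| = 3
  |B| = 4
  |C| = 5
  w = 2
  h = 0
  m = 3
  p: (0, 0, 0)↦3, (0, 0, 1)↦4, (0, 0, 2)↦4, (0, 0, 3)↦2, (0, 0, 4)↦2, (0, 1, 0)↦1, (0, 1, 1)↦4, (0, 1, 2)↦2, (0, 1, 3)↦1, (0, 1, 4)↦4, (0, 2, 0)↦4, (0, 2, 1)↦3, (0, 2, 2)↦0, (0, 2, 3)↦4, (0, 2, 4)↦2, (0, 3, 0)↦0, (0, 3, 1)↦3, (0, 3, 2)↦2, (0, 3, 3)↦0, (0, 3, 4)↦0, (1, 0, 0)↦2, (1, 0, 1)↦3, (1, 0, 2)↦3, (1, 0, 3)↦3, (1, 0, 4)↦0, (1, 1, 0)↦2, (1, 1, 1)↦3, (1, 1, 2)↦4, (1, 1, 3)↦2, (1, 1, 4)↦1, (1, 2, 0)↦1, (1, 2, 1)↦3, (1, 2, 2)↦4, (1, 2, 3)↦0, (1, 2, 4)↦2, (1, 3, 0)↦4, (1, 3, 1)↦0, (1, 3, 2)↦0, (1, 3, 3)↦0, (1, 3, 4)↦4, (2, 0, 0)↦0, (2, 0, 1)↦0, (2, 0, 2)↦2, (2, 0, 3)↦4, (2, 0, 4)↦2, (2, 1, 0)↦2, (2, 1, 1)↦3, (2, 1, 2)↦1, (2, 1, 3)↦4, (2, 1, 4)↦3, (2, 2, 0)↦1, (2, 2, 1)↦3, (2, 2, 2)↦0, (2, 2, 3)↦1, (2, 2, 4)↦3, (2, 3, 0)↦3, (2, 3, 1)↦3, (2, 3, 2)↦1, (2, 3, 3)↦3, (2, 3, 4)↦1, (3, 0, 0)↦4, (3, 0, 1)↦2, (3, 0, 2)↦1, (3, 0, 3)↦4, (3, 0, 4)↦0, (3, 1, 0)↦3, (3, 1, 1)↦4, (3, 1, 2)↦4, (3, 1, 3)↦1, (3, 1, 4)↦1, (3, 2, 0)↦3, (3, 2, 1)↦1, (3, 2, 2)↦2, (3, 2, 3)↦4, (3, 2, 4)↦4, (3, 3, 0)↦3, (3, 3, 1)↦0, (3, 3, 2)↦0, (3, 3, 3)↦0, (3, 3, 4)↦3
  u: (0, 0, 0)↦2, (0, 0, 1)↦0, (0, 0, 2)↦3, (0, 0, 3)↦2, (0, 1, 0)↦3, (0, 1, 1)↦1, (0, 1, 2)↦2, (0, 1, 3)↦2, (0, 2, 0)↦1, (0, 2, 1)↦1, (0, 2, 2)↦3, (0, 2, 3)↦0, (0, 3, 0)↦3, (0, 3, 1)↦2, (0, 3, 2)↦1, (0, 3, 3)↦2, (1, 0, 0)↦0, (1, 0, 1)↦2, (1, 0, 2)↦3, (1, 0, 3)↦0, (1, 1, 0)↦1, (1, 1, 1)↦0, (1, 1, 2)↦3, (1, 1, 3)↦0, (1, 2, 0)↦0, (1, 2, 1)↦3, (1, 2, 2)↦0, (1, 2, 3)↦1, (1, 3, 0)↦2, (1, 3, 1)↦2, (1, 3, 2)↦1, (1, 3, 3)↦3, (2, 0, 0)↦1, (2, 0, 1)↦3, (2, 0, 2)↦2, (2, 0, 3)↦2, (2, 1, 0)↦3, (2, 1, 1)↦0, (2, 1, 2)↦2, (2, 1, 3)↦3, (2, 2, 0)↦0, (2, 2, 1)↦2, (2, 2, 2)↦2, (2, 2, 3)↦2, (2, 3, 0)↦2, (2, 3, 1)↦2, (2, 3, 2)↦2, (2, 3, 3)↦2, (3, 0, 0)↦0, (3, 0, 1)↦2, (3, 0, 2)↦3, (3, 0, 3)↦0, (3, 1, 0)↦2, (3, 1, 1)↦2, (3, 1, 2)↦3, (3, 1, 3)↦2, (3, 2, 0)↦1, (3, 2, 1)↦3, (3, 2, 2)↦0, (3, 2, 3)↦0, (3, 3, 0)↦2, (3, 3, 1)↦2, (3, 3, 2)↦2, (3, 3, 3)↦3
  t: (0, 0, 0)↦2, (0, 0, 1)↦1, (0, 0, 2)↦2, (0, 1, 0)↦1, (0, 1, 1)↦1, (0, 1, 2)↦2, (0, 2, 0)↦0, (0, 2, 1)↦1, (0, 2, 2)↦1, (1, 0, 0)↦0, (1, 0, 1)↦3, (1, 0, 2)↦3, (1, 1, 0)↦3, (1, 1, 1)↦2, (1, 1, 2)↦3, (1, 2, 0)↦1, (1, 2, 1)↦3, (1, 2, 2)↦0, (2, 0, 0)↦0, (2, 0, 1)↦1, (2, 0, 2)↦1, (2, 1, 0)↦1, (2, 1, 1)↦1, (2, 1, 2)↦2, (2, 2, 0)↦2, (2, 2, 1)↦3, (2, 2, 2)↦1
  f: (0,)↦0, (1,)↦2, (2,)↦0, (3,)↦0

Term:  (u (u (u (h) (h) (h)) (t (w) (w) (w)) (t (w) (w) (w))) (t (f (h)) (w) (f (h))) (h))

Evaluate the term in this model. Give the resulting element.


value = 2

  h = 0
  h = 0
  h = 0
  (u (h) (h) (h)) = u(0, 0, 0) = 2
  w = 2
  w = 2
  w = 2
  (t (w) (w) (w)) = t(2, 2, 2) = 1
  w = 2
  w = 2
  w = 2
  (t (w) (w) (w)) = t(2, 2, 2) = 1
  (u (u (h) (h) (h)) (t (w) (w) (w)) (t (w) (w) (w))) = u(2, 1, 1) = 0
  h = 0
  (f (h)) = f(0,) = 0
  w = 2
  h = 0
  (f (h)) = f(0,) = 0
  (t (f (h)) (w) (f (h))) = t(0, 2, 0) = 0
  h = 0
  (u (u (u (h) (h) (h)) (t (w) (w) (w)) (t (w) (w) (w))) (t (f (h)) (w) (f (h))) (h)) = u(0, 0, 0) = 2


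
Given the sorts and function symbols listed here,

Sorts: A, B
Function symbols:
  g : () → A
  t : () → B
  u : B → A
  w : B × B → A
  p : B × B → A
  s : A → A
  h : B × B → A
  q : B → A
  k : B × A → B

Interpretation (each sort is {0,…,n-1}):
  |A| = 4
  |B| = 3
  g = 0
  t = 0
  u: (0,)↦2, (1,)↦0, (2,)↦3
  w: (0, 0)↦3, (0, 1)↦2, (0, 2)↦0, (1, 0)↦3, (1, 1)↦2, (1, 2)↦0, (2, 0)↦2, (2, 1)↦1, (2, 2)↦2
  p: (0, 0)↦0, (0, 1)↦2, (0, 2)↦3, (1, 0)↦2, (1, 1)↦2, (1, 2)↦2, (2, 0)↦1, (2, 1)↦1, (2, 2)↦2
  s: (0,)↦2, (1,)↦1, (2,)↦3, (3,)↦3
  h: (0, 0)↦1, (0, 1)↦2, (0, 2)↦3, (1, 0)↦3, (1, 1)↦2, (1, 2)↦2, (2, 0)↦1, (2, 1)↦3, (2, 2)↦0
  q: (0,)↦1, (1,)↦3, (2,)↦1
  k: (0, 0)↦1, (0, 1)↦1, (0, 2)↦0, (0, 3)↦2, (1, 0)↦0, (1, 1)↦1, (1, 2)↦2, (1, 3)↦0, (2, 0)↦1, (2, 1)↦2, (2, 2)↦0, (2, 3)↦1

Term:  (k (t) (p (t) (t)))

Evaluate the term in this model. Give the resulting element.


value = 1

  t = 0
  t = 0
  t = 0
  (p (t) (t)) = p(0, 0) = 0
  (k (t) (p (t) (t))) = k(0, 0) = 1


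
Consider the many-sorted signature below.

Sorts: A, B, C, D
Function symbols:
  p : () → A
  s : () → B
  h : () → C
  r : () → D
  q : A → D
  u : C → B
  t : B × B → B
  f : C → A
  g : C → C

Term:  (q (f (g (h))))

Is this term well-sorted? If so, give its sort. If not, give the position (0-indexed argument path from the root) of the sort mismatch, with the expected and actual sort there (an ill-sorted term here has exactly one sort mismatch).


      (h) : C
    (g (h)) : C
  (f (g (h))) : A
(q (f (g (h)))) : D

well-sorted; sort = D


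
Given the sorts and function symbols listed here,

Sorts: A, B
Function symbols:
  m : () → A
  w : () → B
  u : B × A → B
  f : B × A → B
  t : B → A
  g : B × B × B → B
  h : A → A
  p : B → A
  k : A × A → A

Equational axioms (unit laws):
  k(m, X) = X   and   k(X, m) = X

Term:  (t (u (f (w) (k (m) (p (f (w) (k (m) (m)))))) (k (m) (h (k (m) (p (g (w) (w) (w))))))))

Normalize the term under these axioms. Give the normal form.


1. (t (u (f (w) (k (m) (p (f (w) (k (m) (m)))))) (k (m) (h (k (m) (p (g (w) (w) (w))))))))  →  (t (u (f (w) (p (f (w) (k (m) (m))))) (k (m) (h (k (m) (p (g (w) (w) (w))))))))
2. (t (u (f (w) (p (f (w) (k (m) (m))))) (k (m) (h (k (m) (p (g (w) (w) (w))))))))  →  (t (u (f (w) (p (f (w) (m)))) (k (m) (h (k (m) (p (g (w) (w) (w))))))))
3. (t (u (f (w) (p (f (w) (m)))) (k (m) (h (k (m) (p (g (w) (w) (w))))))))  →  (t (u (f (w) (p (f (w) (m)))) (h (k (m) (p (g (w) (w) (w)))))))
4. (t (u (f (w) (p (f (w) (m)))) (h (k (m) (p (g (w) (w) (w)))))))  →  (t (u (f (w) (p (f (w) (m)))) (h (p (g (w) (w) (w))))))

normal form = (t (u (f (w) (p (f (w) (m)))) (h (p (g (w) (w) (w))))))
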